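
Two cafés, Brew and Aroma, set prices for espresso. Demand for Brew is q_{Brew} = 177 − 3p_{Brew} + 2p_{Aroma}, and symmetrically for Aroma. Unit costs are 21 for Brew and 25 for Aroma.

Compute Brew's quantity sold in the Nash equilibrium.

119.25

Brew's profit: π = (p_{Brew} − 21)(177 − 3p_{Brew} + 2p_{Aroma}).
∂π/∂p_{Brew} = 240 − 6p_{Brew} + 2p_{Aroma} = 0 ⇒ p_{Brew} = 40 + (1/3)p_{Aroma}.
Similarly p_{Aroma} = 42 + (1/3)p_{Brew}.
Plugging p_{Aroma} into Brew's best response: p_{Brew} = 40 + (1/3)(42 + (1/3)p_{Brew}) ⇒ (8/9)p_{Brew} = 54, so p_{Brew} = 60.75.
Then p_{Aroma} = 42 + (1/3)·60.75 = 62.25.
q_{Brew} = 177 − 3·60.75 + 2·62.25 = 119.25.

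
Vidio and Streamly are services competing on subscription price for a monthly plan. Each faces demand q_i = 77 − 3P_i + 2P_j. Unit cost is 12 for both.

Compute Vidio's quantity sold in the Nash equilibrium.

48.75

Vidio's profit: π = (P_{Vidio} − 12)(77 − 3P_{Vidio} + 2P_{Streamly}).
∂π/∂P_{Vidio} = 113 − 6P_{Vidio} + 2P_{Streamly} = 0 ⇒ P_{Vidio} = 113/6 + (1/3)P_{Streamly}.
The game is symmetric, so in equilibrium P_{Streamly} = P_{Vidio}: the reaction function gives (2/3)P_{Vidio} = 113/6, hence P_{Vidio} = 28.25.
q_{Vidio} = 77 − 3·28.25 + 2·28.25 = 48.75.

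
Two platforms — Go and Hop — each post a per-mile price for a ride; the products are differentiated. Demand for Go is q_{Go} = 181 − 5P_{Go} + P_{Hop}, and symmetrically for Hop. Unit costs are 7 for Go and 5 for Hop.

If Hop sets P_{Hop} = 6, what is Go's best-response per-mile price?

22.2

Go's profit: π = (P_{Go} − 7)(181 − 5P_{Go} + P_{Hop}).
∂π/∂P_{Go} = 216 − 10P_{Go} + P_{Hop} = 0 ⇒ P_{Go} = 21.6 + 0.1P_{Hop}.
At P_{Hop} = 6: P_{Go} = 21.6 + 0.1·6 = 22.2.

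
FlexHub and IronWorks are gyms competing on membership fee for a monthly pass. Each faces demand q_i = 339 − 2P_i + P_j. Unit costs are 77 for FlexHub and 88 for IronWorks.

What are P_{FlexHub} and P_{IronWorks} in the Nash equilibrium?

FlexHub's profit: π = (P_{FlexHub} − 77)(339 − 2P_{FlexHub} + P_{IronWorks}).
∂π/∂P_{FlexHub} = 493 − 4P_{FlexHub} + P_{IronWorks} = 0 ⇒ P_{FlexHub} = 123.25 + 0.25P_{IronWorks}.
Similarly P_{IronWorks} = 128.75 + 0.25P_{FlexHub}.
Substituting the second reaction function into the first: P_{FlexHub} = 123.25 + 0.25(128.75 + 0.25P_{FlexHub}), which gives 0.9375P_{FlexHub} = 155.4375 ⇒ P_{FlexHub} = 165.8.
Then P_{IronWorks} = 128.75 + 0.25·165.8 = 170.2.

165.8, 170.2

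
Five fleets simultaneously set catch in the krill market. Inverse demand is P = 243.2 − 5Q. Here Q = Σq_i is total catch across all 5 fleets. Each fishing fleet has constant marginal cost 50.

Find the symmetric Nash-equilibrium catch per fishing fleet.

A representative fishing fleet's profit is π_i = q_i(243.2 − 5Q) − 50q_i, with Q = q_i + Σ_{j≠i} q_j.
First-order condition: 193.2 − 10q_i − 5Σ_{j≠i} q_j = 0.
Imposing symmetry (q_j = q for all j) turns Σ_{j≠i} q_j into 4q, so 193.2 = 30q and q = 6.44.

6.44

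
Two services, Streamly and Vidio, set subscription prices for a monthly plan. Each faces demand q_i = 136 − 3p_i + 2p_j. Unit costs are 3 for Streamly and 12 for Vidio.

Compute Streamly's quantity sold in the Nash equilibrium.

104.8125

Streamly's profit: π = (p_{Streamly} − 3)(136 − 3p_{Streamly} + 2p_{Vidio}).
∂π/∂p_{Streamly} = 145 − 6p_{Streamly} + 2p_{Vidio} = 0 ⇒ p_{Streamly} = 145/6 + (1/3)p_{Vidio}.
Similarly p_{Vidio} = 86/3 + (1/3)p_{Streamly}.
Substituting the second reaction function into the first: p_{Streamly} = 145/6 + (1/3)(86/3 + (1/3)p_{Streamly}), which gives (8/9)p_{Streamly} = 607/18 ⇒ p_{Streamly} = 37.9375.
Then p_{Vidio} = 86/3 + (1/3)·37.9375 = 41.3125.
q_{Streamly} = 136 − 3·37.9375 + 2·41.3125 = 104.8125.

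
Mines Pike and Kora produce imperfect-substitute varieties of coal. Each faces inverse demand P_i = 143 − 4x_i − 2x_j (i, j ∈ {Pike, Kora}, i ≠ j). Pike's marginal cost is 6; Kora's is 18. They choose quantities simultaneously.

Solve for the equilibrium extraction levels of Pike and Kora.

Mine Pike's profit: π = x_{Pike}(143 − 4x_{Pike} − 2x_{Kora}) − 6x_{Pike}.
∂π/∂x_{Pike} = 137 − 8x_{Pike} − 2x_{Kora} = 0 ⇒ x_{Pike} = 17.125 − 0.25x_{Kora}.
Similarly x_{Kora} = 15.625 − 0.25x_{Pike}.
Solving the two reaction functions simultaneously: (1 − (−0.25)(−0.25))x_{Pike} = 17.125 − 0.25·15.625, so 0.9375x_{Pike} = 423/32 and x_{Pike} = 14.1.
Then x_{Kora} = 15.625 − 0.25·14.1 = 12.1.

14.1, 12.1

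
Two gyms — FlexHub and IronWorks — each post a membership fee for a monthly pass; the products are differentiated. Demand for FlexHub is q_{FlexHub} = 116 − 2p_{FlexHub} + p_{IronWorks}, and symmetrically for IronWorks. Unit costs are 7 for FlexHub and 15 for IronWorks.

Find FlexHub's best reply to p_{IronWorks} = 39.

FlexHub's profit: π = (p_{FlexHub} − 7)(116 − 2p_{FlexHub} + p_{IronWorks}).
∂π/∂p_{FlexHub} = 130 − 4p_{FlexHub} + p_{IronWorks} = 0 ⇒ p_{FlexHub} = 32.5 + 0.25p_{IronWorks}.
At p_{IronWorks} = 39: p_{FlexHub} = 32.5 + 0.25·39 = 42.25.

42.25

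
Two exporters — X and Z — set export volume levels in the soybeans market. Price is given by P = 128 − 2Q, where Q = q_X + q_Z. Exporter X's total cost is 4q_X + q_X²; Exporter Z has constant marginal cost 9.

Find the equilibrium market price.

55.6

Exporter X's profit: π = q_X(128 − 2(q_X + q_Z)) − 4q_X − q_X².
∂π/∂q_X = 124 − 6q_X − 2q_Z = 0, so q_X = 62/3 − (1/3)q_Z.
For Z: ∂π/∂q_Z = 119 − 4q_Z − 2q_X = 0 ⇒ q_Z = 29.75 − 0.5q_X.
Plugging q_Z into X's best response: q_X = 62/3 − (1/3)(29.75 − 0.5q_X) ⇒ (5/6)q_X = 10.75, so q_X = 12.9.
Then q_Z = 29.75 − 0.5·12.9 = 23.3.
Equilibrium price: P = 128 − 2·36.2 = 55.6.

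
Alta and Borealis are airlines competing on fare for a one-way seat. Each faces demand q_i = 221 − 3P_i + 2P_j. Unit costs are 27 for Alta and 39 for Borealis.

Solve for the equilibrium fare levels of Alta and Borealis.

Alta's profit: π = (P_{Alta} − 27)(221 − 3P_{Alta} + 2P_{Borealis}).
∂π/∂P_{Alta} = 302 − 6P_{Alta} + 2P_{Borealis} = 0 ⇒ P_{Alta} = 151/3 + (1/3)P_{Borealis}.
Similarly P_{Borealis} = 169/3 + (1/3)P_{Alta}.
Substituting the second reaction function into the first: P_{Alta} = 151/3 + (1/3)(169/3 + (1/3)P_{Alta}), which gives (8/9)P_{Alta} = 622/9 ⇒ P_{Alta} = 77.75.
Then P_{Borealis} = 169/3 + (1/3)·77.75 = 82.25.

77.75, 82.25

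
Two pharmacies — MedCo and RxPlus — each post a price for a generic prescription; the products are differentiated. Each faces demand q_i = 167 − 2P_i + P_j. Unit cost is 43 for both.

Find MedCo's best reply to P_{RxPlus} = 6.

MedCo's profit: π = (P_{MedCo} − 43)(167 − 2P_{MedCo} + P_{RxPlus}).
∂π/∂P_{MedCo} = 253 − 4P_{MedCo} + P_{RxPlus} = 0 ⇒ P_{MedCo} = 63.25 + 0.25P_{RxPlus}.
At P_{RxPlus} = 6: P_{MedCo} = 63.25 + 0.25·6 = 64.75.

64.75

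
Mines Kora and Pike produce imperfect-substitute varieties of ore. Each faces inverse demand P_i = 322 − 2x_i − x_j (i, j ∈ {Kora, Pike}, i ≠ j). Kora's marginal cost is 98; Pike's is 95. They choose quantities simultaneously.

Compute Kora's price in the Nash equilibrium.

Mine Kora's profit: π = x_{Kora}(322 − 2x_{Kora} − x_{Pike}) − 98x_{Kora}.
∂π/∂x_{Kora} = 224 − 4x_{Kora} − x_{Pike} = 0 ⇒ x_{Kora} = 56 − 0.25x_{Pike}.
Similarly x_{Pike} = 56.75 − 0.25x_{Kora}.
Plugging x_{Pike} into Kora's best response: x_{Kora} = 56 − 0.25(56.75 − 0.25x_{Kora}) ⇒ 0.9375x_{Kora} = 41.8125, so x_{Kora} = 44.6.
Then x_{Pike} = 56.75 − 0.25·44.6 = 45.6.
P_{Kora} = 322 − 2·44.6 − 45.6 = 187.2.

187.2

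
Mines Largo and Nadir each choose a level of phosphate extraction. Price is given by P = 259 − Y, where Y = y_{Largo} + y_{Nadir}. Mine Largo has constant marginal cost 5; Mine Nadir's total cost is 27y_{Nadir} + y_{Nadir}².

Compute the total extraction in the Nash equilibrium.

Mine Largo's profit: π = y_{Largo}(259 − (y_{Largo} + y_{Nadir})) − 5y_{Largo}.
∂π/∂y_{Largo} = 254 − 2y_{Largo} − y_{Nadir} = 0, so y_{Largo} = 127 − 0.5y_{Nadir}.
For Nadir: ∂π/∂y_{Nadir} = 232 − 4y_{Nadir} − y_{Largo} = 0 ⇒ y_{Nadir} = 58 − 0.25y_{Largo}.
Plugging y_{Nadir} into Largo's best response: y_{Largo} = 127 − 0.5(58 − 0.25y_{Largo}) ⇒ 0.875y_{Largo} = 98, so y_{Largo} = 112.
Then y_{Nadir} = 58 − 0.25·112 = 30.
Total extraction: 112 + 30 = 142.

142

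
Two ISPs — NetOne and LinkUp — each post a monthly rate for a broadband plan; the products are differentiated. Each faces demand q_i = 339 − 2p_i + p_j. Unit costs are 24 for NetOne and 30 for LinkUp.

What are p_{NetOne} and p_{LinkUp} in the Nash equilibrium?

NetOne's profit: π = (p_{NetOne} − 24)(339 − 2p_{NetOne} + p_{LinkUp}).
∂π/∂p_{NetOne} = 387 − 4p_{NetOne} + p_{LinkUp} = 0 ⇒ p_{NetOne} = 96.75 + 0.25p_{LinkUp}.
Similarly p_{LinkUp} = 99.75 + 0.25p_{NetOne}.
Substituting the second reaction function into the first: p_{NetOne} = 96.75 + 0.25(99.75 + 0.25p_{NetOne}), which gives 0.9375p_{NetOne} = 121.6875 ⇒ p_{NetOne} = 129.8.
Then p_{LinkUp} = 99.75 + 0.25·129.8 = 132.2.

129.8, 132.2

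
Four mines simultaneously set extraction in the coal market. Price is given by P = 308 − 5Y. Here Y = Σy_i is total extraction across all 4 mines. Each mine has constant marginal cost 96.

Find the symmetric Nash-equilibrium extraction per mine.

A representative mine's profit is π_i = y_i(308 − 5Y) − 96y_i, with Y = y_i + Σ_{j≠i} y_j.
First-order condition: 212 − 10y_i − 5Σ_{j≠i} y_j = 0.
In a symmetric equilibrium every mine chooses the same y, so Σ_{j≠i} y_j = 3y. The condition becomes 212 − 25y = 0, giving y = 212/25 = 8.48.

8.48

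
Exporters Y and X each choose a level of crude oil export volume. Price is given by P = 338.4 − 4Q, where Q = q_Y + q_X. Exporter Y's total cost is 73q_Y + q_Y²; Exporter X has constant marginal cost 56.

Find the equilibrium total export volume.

Exporter Y's profit: π = q_Y(338.4 − 4(q_Y + q_X)) − 73q_Y − q_Y².
∂π/∂q_Y = 265.4 − 10q_Y − 4q_X = 0, so q_Y = 26.54 − 0.4q_X.
For X: ∂π/∂q_X = 282.4 − 8q_X − 4q_Y = 0 ⇒ q_X = 35.3 − 0.5q_Y.
Solving the two reaction functions simultaneously: (1 − (−0.4)(−0.5))q_Y = 26.54 − 0.4·35.3, so 0.8q_Y = 12.42 and q_Y = 15.525.
Then q_X = 35.3 − 0.5·15.525 = 27.5375.
Total export volume: 15.525 + 27.5375 = 43.0625.

43.0625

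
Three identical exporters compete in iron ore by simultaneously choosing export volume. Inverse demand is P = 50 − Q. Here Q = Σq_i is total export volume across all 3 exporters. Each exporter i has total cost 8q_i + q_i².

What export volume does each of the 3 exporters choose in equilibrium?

7

A representative exporter's profit is π_i = q_i(50 − Q) − 8q_i − q_i², with Q = q_i + Σ_{j≠i} q_j.
First-order condition: 42 − 4q_i − Σ_{j≠i} q_j = 0.
With identical exporters, set every q_j = q: then 42 − 4q − 2q = 0, i.e. q = 42/6 = 7.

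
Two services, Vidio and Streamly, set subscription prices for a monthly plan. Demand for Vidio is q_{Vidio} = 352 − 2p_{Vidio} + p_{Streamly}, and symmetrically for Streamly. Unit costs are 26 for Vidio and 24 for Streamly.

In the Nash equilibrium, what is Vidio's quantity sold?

Vidio's profit: π = (p_{Vidio} − 26)(352 − 2p_{Vidio} + p_{Streamly}).
∂π/∂p_{Vidio} = 404 − 4p_{Vidio} + p_{Streamly} = 0 ⇒ p_{Vidio} = 101 + 0.25p_{Streamly}.
Similarly p_{Streamly} = 100 + 0.25p_{Vidio}.
Solving the two reaction functions simultaneously: (1 − (0.25)(0.25))p_{Vidio} = 101 + 0.25·100, so 0.9375p_{Vidio} = 126 and p_{Vidio} = 134.4.
Then p_{Streamly} = 100 + 0.25·134.4 = 133.6.
q_{Vidio} = 352 − 2·134.4 + 133.6 = 216.8.

216.8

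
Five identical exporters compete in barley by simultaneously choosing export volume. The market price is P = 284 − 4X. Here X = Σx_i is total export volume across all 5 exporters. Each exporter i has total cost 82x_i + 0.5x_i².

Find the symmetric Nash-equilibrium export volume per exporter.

A representative exporter's profit is π_i = x_i(284 − 4X) − 82x_i − 0.5x_i², with X = x_i + Σ_{j≠i} x_j.
First-order condition: 202 − 9x_i − 4Σ_{j≠i} x_j = 0.
Imposing symmetry (x_j = x for all j) turns Σ_{j≠i} x_j into 4x, so 202 = 25x and x = 8.08.

8.08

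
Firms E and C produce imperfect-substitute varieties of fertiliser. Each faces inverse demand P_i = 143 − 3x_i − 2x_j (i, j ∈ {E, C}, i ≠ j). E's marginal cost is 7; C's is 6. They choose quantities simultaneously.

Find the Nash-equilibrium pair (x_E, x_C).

16.9375, 17.1875

Firm E's profit: π = x_E(143 − 3x_E − 2x_C) − 7x_E.
∂π/∂x_E = 136 − 6x_E − 2x_C = 0 ⇒ x_E = 68/3 − (1/3)x_C.
Similarly x_C = 137/6 − (1/3)x_E.
Substituting the second reaction function into the first: x_E = 68/3 − (1/3)(137/6 − (1/3)x_E), which gives (8/9)x_E = 271/18 ⇒ x_E = 16.9375.
Then x_C = 137/6 − (1/3)·16.9375 = 17.1875.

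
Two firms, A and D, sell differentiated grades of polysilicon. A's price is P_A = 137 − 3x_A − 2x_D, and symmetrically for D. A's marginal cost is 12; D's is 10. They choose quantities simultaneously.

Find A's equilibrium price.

Firm A's profit: π = x_A(137 − 3x_A − 2x_D) − 12x_A.
∂π/∂x_A = 125 − 6x_A − 2x_D = 0 ⇒ x_A = 125/6 − (1/3)x_D.
Similarly x_D = 127/6 − (1/3)x_A.
Solving the two reaction functions simultaneously: (1 − (−1/3)(−1/3))x_A = 125/6 − (1/3)·(127/6), so (8/9)x_A = 124/9 and x_A = 15.5.
Then x_D = 127/6 − (1/3)·15.5 = 16.
P_A = 137 − 3·15.5 − 2·16 = 58.5.

58.5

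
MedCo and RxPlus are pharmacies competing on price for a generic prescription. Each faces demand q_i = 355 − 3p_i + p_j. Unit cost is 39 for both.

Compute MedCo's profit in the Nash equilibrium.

9207.48

MedCo's profit: π = (p_{MedCo} − 39)(355 − 3p_{MedCo} + p_{RxPlus}).
∂π/∂p_{MedCo} = 472 − 6p_{MedCo} + p_{RxPlus} = 0 ⇒ p_{MedCo} = 236/3 + (1/6)p_{RxPlus}.
Setting p_{MedCo} = p_{RxPlus} in the reaction function: p_{MedCo} = 236/3 + (1/6)p_{MedCo}, so p_{MedCo} = (236/3) / (5/6) = 94.4.
q_{MedCo} = 355 − 3·94.4 + 94.4 = 166.2.
Profit = (94.4 − 39)·166.2 = 9207.48.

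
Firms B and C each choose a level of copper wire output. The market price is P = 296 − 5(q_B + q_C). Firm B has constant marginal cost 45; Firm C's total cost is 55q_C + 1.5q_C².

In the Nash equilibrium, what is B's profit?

1920.8

Firm B's profit: π = q_B(296 − 5(q_B + q_C)) − 45q_B.
∂π/∂q_B = 251 − 10q_B − 5q_C = 0, so q_B = 25.1 − 0.5q_C.
For C: ∂π/∂q_C = 241 − 13q_C − 5q_B = 0 ⇒ q_C = 241/13 − (5/13)q_B.
Substituting the second reaction function into the first: q_B = 25.1 − 0.5(241/13 − (5/13)q_B), which gives (21/26)q_B = 1029/65 ⇒ q_B = 19.6.
Then q_C = 241/13 − (5/13)·19.6 = 11.
Price P = 296 − 5·30.6 = 143.
B's profit: (143 − 45)·19.6 = 1920.8.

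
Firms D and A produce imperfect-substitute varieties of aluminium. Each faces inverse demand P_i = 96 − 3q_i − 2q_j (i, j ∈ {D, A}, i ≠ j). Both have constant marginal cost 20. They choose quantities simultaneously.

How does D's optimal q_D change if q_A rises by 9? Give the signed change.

-3

Firm D's profit: π = q_D(96 − 3q_D − 2q_A) − 20q_D.
∂π/∂q_D = 76 − 6q_D − 2q_A = 0 ⇒ q_D = 38/3 − (1/3)q_A.
The reaction-function slope is −1/3, so a 9-unit rise in q_A moves q_D by −1/3 × 9 = −3. D's best response falls — the actions are strategic substitutes.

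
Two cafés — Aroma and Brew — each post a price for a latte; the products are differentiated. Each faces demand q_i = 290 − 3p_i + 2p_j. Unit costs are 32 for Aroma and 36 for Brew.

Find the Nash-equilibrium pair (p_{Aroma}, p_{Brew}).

Aroma's profit: π = (p_{Aroma} − 32)(290 − 3p_{Aroma} + 2p_{Brew}).
∂π/∂p_{Aroma} = 386 − 6p_{Aroma} + 2p_{Brew} = 0 ⇒ p_{Aroma} = 193/3 + (1/3)p_{Brew}.
Similarly p_{Brew} = 199/3 + (1/3)p_{Aroma}.
Solving the two reaction functions simultaneously: (1 − (1/3)(1/3))p_{Aroma} = 193/3 + (1/3)·(199/3), so (8/9)p_{Aroma} = 778/9 and p_{Aroma} = 97.25.
Then p_{Brew} = 199/3 + (1/3)·97.25 = 98.75.

97.25, 98.75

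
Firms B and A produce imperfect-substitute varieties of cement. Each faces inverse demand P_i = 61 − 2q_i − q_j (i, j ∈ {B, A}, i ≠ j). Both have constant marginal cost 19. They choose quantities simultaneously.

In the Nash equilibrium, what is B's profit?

141.12

Firm B's profit: π = q_B(61 − 2q_B − q_A) − 19q_B.
∂π/∂q_B = 42 − 4q_B − q_A = 0 ⇒ q_B = 10.5 − 0.25q_A.
Setting q_B = q_A in the reaction function: q_B = 10.5 − 0.25q_B, so q_B = 10.5 / 1.25 = 8.4.
P_B = 61 − 2·8.4 − 8.4 = 35.8.
Profit = (35.8 − 19)·8.4 = 141.12.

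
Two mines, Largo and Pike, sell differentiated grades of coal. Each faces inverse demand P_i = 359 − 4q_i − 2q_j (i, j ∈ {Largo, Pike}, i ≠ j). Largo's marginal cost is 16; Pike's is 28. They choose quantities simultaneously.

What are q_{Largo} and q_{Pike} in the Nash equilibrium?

Mine Largo's profit: π = q_{Largo}(359 − 4q_{Largo} − 2q_{Pike}) − 16q_{Largo}.
∂π/∂q_{Largo} = 343 − 8q_{Largo} − 2q_{Pike} = 0 ⇒ q_{Largo} = 42.875 − 0.25q_{Pike}.
Similarly q_{Pike} = 41.375 − 0.25q_{Largo}.
Solving the two reaction functions simultaneously: (1 − (−0.25)(−0.25))q_{Largo} = 42.875 − 0.25·41.375, so 0.9375q_{Largo} = 1041/32 and q_{Largo} = 34.7.
Then q_{Pike} = 41.375 − 0.25·34.7 = 32.7.

34.7, 32.7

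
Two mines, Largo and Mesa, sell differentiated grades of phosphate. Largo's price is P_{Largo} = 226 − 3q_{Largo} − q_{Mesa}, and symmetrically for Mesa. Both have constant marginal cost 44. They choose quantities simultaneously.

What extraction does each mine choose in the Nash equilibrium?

Mine Largo's profit: π = q_{Largo}(226 − 3q_{Largo} − q_{Mesa}) − 44q_{Largo}.
∂π/∂q_{Largo} = 182 − 6q_{Largo} − q_{Mesa} = 0 ⇒ q_{Largo} = 91/3 − (1/6)q_{Mesa}.
The game is symmetric, so in equilibrium q_{Mesa} = q_{Largo}: the reaction function gives (7/6)q_{Largo} = 91/3, hence q_{Largo} = 26.

26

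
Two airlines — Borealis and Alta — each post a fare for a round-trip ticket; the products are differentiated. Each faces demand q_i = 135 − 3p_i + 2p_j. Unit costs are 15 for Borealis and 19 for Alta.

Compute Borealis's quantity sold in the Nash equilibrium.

Borealis's profit: π = (p_{Borealis} − 15)(135 − 3p_{Borealis} + 2p_{Alta}).
∂π/∂p_{Borealis} = 180 − 6p_{Borealis} + 2p_{Alta} = 0 ⇒ p_{Borealis} = 30 + (1/3)p_{Alta}.
Similarly p_{Alta} = 32 + (1/3)p_{Borealis}.
Plugging p_{Alta} into Borealis's best response: p_{Borealis} = 30 + (1/3)(32 + (1/3)p_{Borealis}) ⇒ (8/9)p_{Borealis} = 122/3, so p_{Borealis} = 45.75.
Then p_{Alta} = 32 + (1/3)·45.75 = 47.25.
q_{Borealis} = 135 − 3·45.75 + 2·47.25 = 92.25.

92.25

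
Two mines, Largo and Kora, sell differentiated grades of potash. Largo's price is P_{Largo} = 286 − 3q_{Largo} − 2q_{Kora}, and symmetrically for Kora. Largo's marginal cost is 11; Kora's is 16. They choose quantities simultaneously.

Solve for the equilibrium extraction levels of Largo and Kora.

34.6875, 33.4375

Mine Largo's profit: π = q_{Largo}(286 − 3q_{Largo} − 2q_{Kora}) − 11q_{Largo}.
∂π/∂q_{Largo} = 275 − 6q_{Largo} − 2q_{Kora} = 0 ⇒ q_{Largo} = 275/6 − (1/3)q_{Kora}.
Similarly q_{Kora} = 45 − (1/3)q_{Largo}.
Substituting the second reaction function into the first: q_{Largo} = 275/6 − (1/3)(45 − (1/3)q_{Largo}), which gives (8/9)q_{Largo} = 185/6 ⇒ q_{Largo} = 34.6875.
Then q_{Kora} = 45 − (1/3)·34.6875 = 33.4375.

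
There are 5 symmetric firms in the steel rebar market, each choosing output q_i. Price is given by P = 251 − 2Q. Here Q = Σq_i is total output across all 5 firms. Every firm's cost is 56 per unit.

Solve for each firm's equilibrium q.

A representative firm's profit is π_i = q_i(251 − 2Q) − 56q_i, with Q = q_i + Σ_{j≠i} q_j.
First-order condition: 195 − 4q_i − 2Σ_{j≠i} q_j = 0.
With identical firms, set every q_j = q: then 195 − 4q − 8q = 0, i.e. q = 195/12 = 16.25.

16.25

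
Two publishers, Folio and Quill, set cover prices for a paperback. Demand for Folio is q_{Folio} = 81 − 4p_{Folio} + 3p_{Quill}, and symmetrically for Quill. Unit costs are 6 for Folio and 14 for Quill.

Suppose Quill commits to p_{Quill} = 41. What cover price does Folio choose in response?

28.5

Folio's profit: π = (p_{Folio} − 6)(81 − 4p_{Folio} + 3p_{Quill}).
∂π/∂p_{Folio} = 105 − 8p_{Folio} + 3p_{Quill} = 0 ⇒ p_{Folio} = 13.125 + 0.375p_{Quill}.
At p_{Quill} = 41: p_{Folio} = 13.125 + 0.375·41 = 28.5.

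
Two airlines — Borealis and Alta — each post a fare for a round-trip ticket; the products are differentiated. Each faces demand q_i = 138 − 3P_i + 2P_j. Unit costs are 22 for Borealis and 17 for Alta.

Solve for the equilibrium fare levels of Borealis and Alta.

Borealis's profit: π = (P_{Borealis} − 22)(138 − 3P_{Borealis} + 2P_{Alta}).
∂π/∂P_{Borealis} = 204 − 6P_{Borealis} + 2P_{Alta} = 0 ⇒ P_{Borealis} = 34 + (1/3)P_{Alta}.
Similarly P_{Alta} = 31.5 + (1/3)P_{Borealis}.
Plugging P_{Alta} into Borealis's best response: P_{Borealis} = 34 + (1/3)(31.5 + (1/3)P_{Borealis}) ⇒ (8/9)P_{Borealis} = 44.5, so P_{Borealis} = 50.0625.
Then P_{Alta} = 31.5 + (1/3)·50.0625 = 48.1875.

50.0625, 48.1875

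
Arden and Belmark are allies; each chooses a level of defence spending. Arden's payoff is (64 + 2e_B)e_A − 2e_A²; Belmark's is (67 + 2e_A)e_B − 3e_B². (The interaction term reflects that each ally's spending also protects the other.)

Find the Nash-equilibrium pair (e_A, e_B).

Expanding Arden's payoff: 64e_A + 2e_Be_A − 2e_A².
∂π/∂e_A = 64 + 2e_B − 4e_A = 0, so e_A = 16 + 0.5e_B.
Likewise for Belmark: e_B = 67/6 + (1/3)e_A.
Plugging e_B into Arden's best response: e_A = 16 + 0.5(67/6 + (1/3)e_A) ⇒ (5/6)e_A = 259/12, so e_A = 25.9.
Then e_B = 67/6 + (1/3)·25.9 = 19.8.

25.9, 19.8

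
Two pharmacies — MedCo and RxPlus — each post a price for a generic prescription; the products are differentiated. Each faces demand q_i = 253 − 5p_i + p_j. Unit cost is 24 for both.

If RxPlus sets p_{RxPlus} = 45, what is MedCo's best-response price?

41.8

MedCo's profit: π = (p_{MedCo} − 24)(253 − 5p_{MedCo} + p_{RxPlus}).
∂π/∂p_{MedCo} = 373 − 10p_{MedCo} + p_{RxPlus} = 0 ⇒ p_{MedCo} = 37.3 + 0.1p_{RxPlus}.
At p_{RxPlus} = 45: p_{MedCo} = 37.3 + 0.1·45 = 41.8.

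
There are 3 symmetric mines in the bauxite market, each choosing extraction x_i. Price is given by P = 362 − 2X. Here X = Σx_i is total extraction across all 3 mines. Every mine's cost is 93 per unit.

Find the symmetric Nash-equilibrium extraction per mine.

33.625

A representative mine's profit is π_i = x_i(362 − 2X) − 93x_i, with X = x_i + Σ_{j≠i} x_j.
First-order condition: 269 − 4x_i − 2Σ_{j≠i} x_j = 0.
Imposing symmetry (x_j = x for all j) turns Σ_{j≠i} x_j into 2x, so 269 = 8x and x = 33.625.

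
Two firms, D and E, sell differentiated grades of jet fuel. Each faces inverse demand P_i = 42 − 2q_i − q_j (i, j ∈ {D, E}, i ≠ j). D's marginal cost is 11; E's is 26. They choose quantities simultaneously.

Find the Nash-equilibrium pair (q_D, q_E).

7.2, 2.2

Firm D's profit: π = q_D(42 − 2q_D − q_E) − 11q_D.
∂π/∂q_D = 31 − 4q_D − q_E = 0 ⇒ q_D = 7.75 − 0.25q_E.
Similarly q_E = 4 − 0.25q_D.
Substituting the second reaction function into the first: q_D = 7.75 − 0.25(4 − 0.25q_D), which gives 0.9375q_D = 6.75 ⇒ q_D = 7.2.
Then q_E = 4 − 0.25·7.2 = 2.2.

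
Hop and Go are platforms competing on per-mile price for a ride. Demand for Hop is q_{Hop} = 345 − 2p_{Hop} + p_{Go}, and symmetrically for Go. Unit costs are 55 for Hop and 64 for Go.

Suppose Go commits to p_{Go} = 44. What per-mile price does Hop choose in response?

124.75

Hop's profit: π = (p_{Hop} − 55)(345 − 2p_{Hop} + p_{Go}).
∂π/∂p_{Hop} = 455 − 4p_{Hop} + p_{Go} = 0 ⇒ p_{Hop} = 113.75 + 0.25p_{Go}.
At p_{Go} = 44: p_{Hop} = 113.75 + 0.25·44 = 124.75.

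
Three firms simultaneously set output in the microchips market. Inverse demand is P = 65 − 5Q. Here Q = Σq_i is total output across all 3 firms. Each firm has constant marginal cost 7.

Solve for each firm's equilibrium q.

A representative firm's profit is π_i = q_i(65 − 5Q) − 7q_i, with Q = q_i + Σ_{j≠i} q_j.
First-order condition: 58 − 10q_i − 5Σ_{j≠i} q_j = 0.
With identical firms, set every q_j = q: then 58 − 10q − 10q = 0, i.e. q = 58/20 = 2.9.

2.9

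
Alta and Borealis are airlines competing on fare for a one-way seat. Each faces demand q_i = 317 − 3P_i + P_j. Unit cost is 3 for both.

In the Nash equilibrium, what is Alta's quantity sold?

Alta's profit: π = (P_{Alta} − 3)(317 − 3P_{Alta} + P_{Borealis}).
∂π/∂P_{Alta} = 326 − 6P_{Alta} + P_{Borealis} = 0 ⇒ P_{Alta} = 163/3 + (1/6)P_{Borealis}.
Setting P_{Alta} = P_{Borealis} in the reaction function: P_{Alta} = 163/3 + (1/6)P_{Alta}, so P_{Alta} = (163/3) / (5/6) = 65.2.
q_{Alta} = 317 − 3·65.2 + 65.2 = 186.6.

186.6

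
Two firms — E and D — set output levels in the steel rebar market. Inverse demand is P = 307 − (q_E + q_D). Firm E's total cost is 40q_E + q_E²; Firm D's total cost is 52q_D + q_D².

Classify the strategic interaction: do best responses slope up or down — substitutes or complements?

Firm E's profit: π = q_E(307 − (q_E + q_D)) − 40q_E − q_E².
∂π/∂q_E = 267 − 4q_E − q_D = 0, so q_E = 66.75 − 0.25q_D.
The best-response slope dq_E/dq_D = −0.25 < 0: the reaction function is downward-sloping, so the choices are strategic substitutes.

strategic substitutes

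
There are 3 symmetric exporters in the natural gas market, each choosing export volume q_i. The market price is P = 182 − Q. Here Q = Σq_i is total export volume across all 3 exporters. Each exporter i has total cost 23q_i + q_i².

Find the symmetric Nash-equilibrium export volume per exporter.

A representative exporter's profit is π_i = q_i(182 − Q) − 23q_i − q_i², with Q = q_i + Σ_{j≠i} q_j.
First-order condition: 159 − 4q_i − Σ_{j≠i} q_j = 0.
In a symmetric equilibrium every exporter chooses the same q, so Σ_{j≠i} q_j = 2q. The condition becomes 159 − 6q = 0, giving q = 159/6 = 26.5.

26.5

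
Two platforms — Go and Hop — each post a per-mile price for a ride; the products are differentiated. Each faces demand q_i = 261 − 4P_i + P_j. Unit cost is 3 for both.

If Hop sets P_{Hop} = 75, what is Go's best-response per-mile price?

Go's profit: π = (P_{Go} − 3)(261 − 4P_{Go} + P_{Hop}).
∂π/∂P_{Go} = 273 − 8P_{Go} + P_{Hop} = 0 ⇒ P_{Go} = 34.125 + 0.125P_{Hop}.
At P_{Hop} = 75: P_{Go} = 34.125 + 0.125·75 = 43.5.

43.5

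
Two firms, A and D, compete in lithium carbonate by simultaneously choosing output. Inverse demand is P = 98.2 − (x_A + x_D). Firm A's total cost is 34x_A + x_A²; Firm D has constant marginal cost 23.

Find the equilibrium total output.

Firm A's profit: π = x_A(98.2 − (x_A + x_D)) − 34x_A − x_A².
∂π/∂x_A = 64.2 − 4x_A − x_D = 0, so x_A = 16.05 − 0.25x_D.
For D: ∂π/∂x_D = 75.2 − 2x_D − x_A = 0 ⇒ x_D = 37.6 − 0.5x_A.
Solving the two reaction functions simultaneously: (1 − (−0.25)(−0.5))x_A = 16.05 − 0.25·37.6, so 0.875x_A = 6.65 and x_A = 7.6.
Then x_D = 37.6 − 0.5·7.6 = 33.8.
Total output: 7.6 + 33.8 = 41.4.

41.4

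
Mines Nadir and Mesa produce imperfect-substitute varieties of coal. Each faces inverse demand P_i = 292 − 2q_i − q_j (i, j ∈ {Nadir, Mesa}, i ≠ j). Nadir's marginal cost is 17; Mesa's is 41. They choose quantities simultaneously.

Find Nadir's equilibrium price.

Mine Nadir's profit: π = q_{Nadir}(292 − 2q_{Nadir} − q_{Mesa}) − 17q_{Nadir}.
∂π/∂q_{Nadir} = 275 − 4q_{Nadir} − q_{Mesa} = 0 ⇒ q_{Nadir} = 68.75 − 0.25q_{Mesa}.
Similarly q_{Mesa} = 62.75 − 0.25q_{Nadir}.
Plugging q_{Mesa} into Nadir's best response: q_{Nadir} = 68.75 − 0.25(62.75 − 0.25q_{Nadir}) ⇒ 0.9375q_{Nadir} = 53.0625, so q_{Nadir} = 56.6.
Then q_{Mesa} = 62.75 − 0.25·56.6 = 48.6.
P_{Nadir} = 292 − 2·56.6 − 48.6 = 130.2.

130.2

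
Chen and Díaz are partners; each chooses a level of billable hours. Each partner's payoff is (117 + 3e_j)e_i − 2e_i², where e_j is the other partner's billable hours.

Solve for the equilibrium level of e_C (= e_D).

Chen's payoff is (117 + 3e_D)e_C − 2e_C².
∂π/∂e_C = 117 + 3e_D − 4e_C = 0, so e_C = 29.25 + 0.75e_D.
The game is symmetric, so in equilibrium e_D = e_C: the reaction function gives 0.25e_C = 29.25, hence e_C = 117.

117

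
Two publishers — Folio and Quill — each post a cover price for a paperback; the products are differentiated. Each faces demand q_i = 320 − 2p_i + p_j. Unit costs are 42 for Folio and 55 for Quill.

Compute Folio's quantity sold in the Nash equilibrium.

Folio's profit: π = (p_{Folio} − 42)(320 − 2p_{Folio} + p_{Quill}).
∂π/∂p_{Folio} = 404 − 4p_{Folio} + p_{Quill} = 0 ⇒ p_{Folio} = 101 + 0.25p_{Quill}.
Similarly p_{Quill} = 107.5 + 0.25p_{Folio}.
Substituting the second reaction function into the first: p_{Folio} = 101 + 0.25(107.5 + 0.25p_{Folio}), which gives 0.9375p_{Folio} = 127.875 ⇒ p_{Folio} = 136.4.
Then p_{Quill} = 107.5 + 0.25·136.4 = 141.6.
q_{Folio} = 320 − 2·136.4 + 141.6 = 188.8.

188.8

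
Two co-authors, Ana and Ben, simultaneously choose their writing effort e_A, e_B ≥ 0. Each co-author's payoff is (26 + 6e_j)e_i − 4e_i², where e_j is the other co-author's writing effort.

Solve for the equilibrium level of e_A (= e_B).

Ana's payoff is (26 + 6e_B)e_A − 4e_A².
∂π/∂e_A = 26 + 6e_B − 8e_A = 0, so e_A = 3.25 + 0.75e_B.
By symmetry e_B = e_A; substituting into the reaction function, 0.25e_A = 3.25 and e_A = 13.

13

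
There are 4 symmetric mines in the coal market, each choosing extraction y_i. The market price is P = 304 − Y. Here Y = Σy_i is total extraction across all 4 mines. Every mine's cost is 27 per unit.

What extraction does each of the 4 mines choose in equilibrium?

55.4

A representative mine's profit is π_i = y_i(304 − Y) − 27y_i, with Y = y_i + Σ_{j≠i} y_j.
First-order condition: 277 − 2y_i − Σ_{j≠i} y_j = 0.
In a symmetric equilibrium every mine chooses the same y, so Σ_{j≠i} y_j = 3y. The condition becomes 277 − 5y = 0, giving y = 277/5 = 55.4.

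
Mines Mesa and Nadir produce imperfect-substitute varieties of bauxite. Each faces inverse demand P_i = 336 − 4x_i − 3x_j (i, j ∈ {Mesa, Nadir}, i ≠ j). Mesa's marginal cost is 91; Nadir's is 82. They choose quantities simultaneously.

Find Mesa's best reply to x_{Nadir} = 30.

19.375

Mine Mesa's profit: π = x_{Mesa}(336 − 4x_{Mesa} − 3x_{Nadir}) − 91x_{Mesa}.
∂π/∂x_{Mesa} = 245 − 8x_{Mesa} − 3x_{Nadir} = 0 ⇒ x_{Mesa} = 30.625 − 0.375x_{Nadir}.
At x_{Nadir} = 30: x_{Mesa} = 30.625 − 0.375·30 = 19.375.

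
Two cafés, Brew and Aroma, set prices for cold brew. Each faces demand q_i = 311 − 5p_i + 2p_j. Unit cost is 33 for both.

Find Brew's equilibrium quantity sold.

132.5

Brew's profit: π = (p_{Brew} − 33)(311 − 5p_{Brew} + 2p_{Aroma}).
∂π/∂p_{Brew} = 476 − 10p_{Brew} + 2p_{Aroma} = 0 ⇒ p_{Brew} = 47.6 + 0.2p_{Aroma}.
The game is symmetric, so in equilibrium p_{Aroma} = p_{Brew}: the reaction function gives 0.8p_{Brew} = 47.6, hence p_{Brew} = 59.5.
q_{Brew} = 311 − 5·59.5 + 2·59.5 = 132.5.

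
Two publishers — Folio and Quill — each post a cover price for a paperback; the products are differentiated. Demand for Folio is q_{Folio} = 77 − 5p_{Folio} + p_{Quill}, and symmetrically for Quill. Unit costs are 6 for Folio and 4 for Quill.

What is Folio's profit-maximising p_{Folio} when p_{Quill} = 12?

Folio's profit: π = (p_{Folio} − 6)(77 − 5p_{Folio} + p_{Quill}).
∂π/∂p_{Folio} = 107 − 10p_{Folio} + p_{Quill} = 0 ⇒ p_{Folio} = 10.7 + 0.1p_{Quill}.
At p_{Quill} = 12: p_{Folio} = 10.7 + 0.1·12 = 11.9.

11.9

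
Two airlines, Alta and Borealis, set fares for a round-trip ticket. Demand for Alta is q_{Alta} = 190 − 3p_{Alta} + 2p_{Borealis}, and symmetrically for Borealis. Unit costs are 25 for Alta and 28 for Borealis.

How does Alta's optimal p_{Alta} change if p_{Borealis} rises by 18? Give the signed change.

Alta's profit: π = (p_{Alta} − 25)(190 − 3p_{Alta} + 2p_{Borealis}).
∂π/∂p_{Alta} = 265 − 6p_{Alta} + 2p_{Borealis} = 0 ⇒ p_{Alta} = 265/6 + (1/3)p_{Borealis}.
The reaction-function slope is 1/3, so an 18-unit rise in p_{Borealis} moves p_{Alta} by 1/3 × 18 = 6. Alta's best response rises — the actions are strategic complements.

6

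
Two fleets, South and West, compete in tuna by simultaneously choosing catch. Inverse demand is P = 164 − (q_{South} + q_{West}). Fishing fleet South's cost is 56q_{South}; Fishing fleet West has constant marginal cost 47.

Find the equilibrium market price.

89

Fishing fleet South's profit: π = q_{South}(164 − (q_{South} + q_{West})) − 56q_{South}.
∂π/∂q_{South} = 108 − 2q_{South} − q_{West} = 0, so q_{South} = 54 − 0.5q_{West}.
By the same steps for West: q_{West} = 58.5 − 0.5q_{South}.
Plugging q_{West} into South's best response: q_{South} = 54 − 0.5(58.5 − 0.5q_{South}) ⇒ 0.75q_{South} = 24.75, so q_{South} = 33.
Then q_{West} = 58.5 − 0.5·33 = 42.
Equilibrium price: P = 164 − 75 = 89.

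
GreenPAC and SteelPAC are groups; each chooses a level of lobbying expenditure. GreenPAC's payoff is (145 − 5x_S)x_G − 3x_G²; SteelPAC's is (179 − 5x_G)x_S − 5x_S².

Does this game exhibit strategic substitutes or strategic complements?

strategic substitutes

Expanding GreenPAC's payoff: 145x_G − 5x_Sx_G − 3x_G².
∂π/∂x_G = 145 − 5x_S − 6x_G = 0, so x_G = 145/6 − (5/6)x_S.
The best-response slope dx_G/dx_S = −5/6 < 0: the reaction function is downward-sloping, so the choices are strategic substitutes.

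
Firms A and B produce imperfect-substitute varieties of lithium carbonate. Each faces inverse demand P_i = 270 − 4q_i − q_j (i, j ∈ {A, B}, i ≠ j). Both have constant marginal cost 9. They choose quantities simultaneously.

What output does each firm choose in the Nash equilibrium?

Firm A's profit: π = q_A(270 − 4q_A − q_B) − 9q_A.
∂π/∂q_A = 261 − 8q_A − q_B = 0 ⇒ q_A = 32.625 − 0.125q_B.
By symmetry q_B = q_A; substituting into the reaction function, 1.125q_A = 32.625 and q_A = 29.

29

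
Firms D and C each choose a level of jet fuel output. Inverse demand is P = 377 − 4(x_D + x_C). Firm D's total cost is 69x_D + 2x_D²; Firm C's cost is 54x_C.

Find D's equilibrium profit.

Firm D's profit: π = x_D(377 − 4(x_D + x_C)) − 69x_D − 2x_D².
∂π/∂x_D = 308 − 12x_D − 4x_C = 0, so x_D = 77/3 − (1/3)x_C.
For C: ∂π/∂x_C = 323 − 8x_C − 4x_D = 0 ⇒ x_C = 40.375 − 0.5x_D.
Solving the two reaction functions simultaneously: (1 − (−1/3)(−0.5))x_D = 77/3 − (1/3)·40.375, so (5/6)x_D = 293/24 and x_D = 14.65.
Then x_C = 40.375 − 0.5·14.65 = 33.05.
Price P = 377 − 4·47.7 = 186.2.
D's profit: (186.2 − 69)·14.65 − 2(14.65)² = 1287.735.

1287.735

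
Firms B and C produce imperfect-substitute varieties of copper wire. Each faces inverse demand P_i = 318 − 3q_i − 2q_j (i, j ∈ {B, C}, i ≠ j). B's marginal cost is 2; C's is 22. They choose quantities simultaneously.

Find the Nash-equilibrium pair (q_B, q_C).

40.75, 35.75

Firm B's profit: π = q_B(318 − 3q_B − 2q_C) − 2q_B.
∂π/∂q_B = 316 − 6q_B − 2q_C = 0 ⇒ q_B = 158/3 − (1/3)q_C.
Similarly q_C = 148/3 − (1/3)q_B.
Substituting the second reaction function into the first: q_B = 158/3 − (1/3)(148/3 − (1/3)q_B), which gives (8/9)q_B = 326/9 ⇒ q_B = 40.75.
Then q_C = 148/3 − (1/3)·40.75 = 35.75.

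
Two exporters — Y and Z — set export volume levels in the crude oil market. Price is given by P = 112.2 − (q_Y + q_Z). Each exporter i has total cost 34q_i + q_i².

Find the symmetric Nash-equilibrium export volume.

Exporter Y's profit: π = q_Y(112.2 − (q_Y + q_Z)) − 34q_Y − q_Y².
∂π/∂q_Y = 78.2 − 4q_Y − q_Z = 0, so q_Y = 19.55 − 0.25q_Z.
Setting q_Y = q_Z in the reaction function: q_Y = 19.55 − 0.25q_Y, so q_Y = 19.55 / 1.25 = 15.64.

15.64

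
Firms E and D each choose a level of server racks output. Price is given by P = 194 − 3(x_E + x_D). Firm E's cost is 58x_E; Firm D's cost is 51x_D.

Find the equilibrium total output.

Firm E's profit: π = x_E(194 − 3(x_E + x_D)) − 58x_E.
∂π/∂x_E = 136 − 6x_E − 3x_D = 0, so x_E = 68/3 − 0.5x_D.
By the same steps for D: x_D = 143/6 − 0.5x_E.
Plugging x_D into E's best response: x_E = 68/3 − 0.5(143/6 − 0.5x_E) ⇒ 0.75x_E = 10.75, so x_E = 43/3.
Then x_D = 143/6 − 0.5·(43/3) = 50/3.
Total output: 43/3 + 50/3 = 31.

31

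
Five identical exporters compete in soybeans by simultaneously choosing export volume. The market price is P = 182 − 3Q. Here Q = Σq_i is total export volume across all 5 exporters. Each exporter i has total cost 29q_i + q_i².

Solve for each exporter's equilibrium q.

7.65

A representative exporter's profit is π_i = q_i(182 − 3Q) − 29q_i − q_i², with Q = q_i + Σ_{j≠i} q_j.
First-order condition: 153 − 8q_i − 3Σ_{j≠i} q_j = 0.
In a symmetric equilibrium every exporter chooses the same q, so Σ_{j≠i} q_j = 4q. The condition becomes 153 − 20q = 0, giving q = 153/20 = 7.65.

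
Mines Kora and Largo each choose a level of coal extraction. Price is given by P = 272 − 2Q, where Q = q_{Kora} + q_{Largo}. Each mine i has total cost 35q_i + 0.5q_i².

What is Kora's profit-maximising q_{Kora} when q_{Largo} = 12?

Mine Kora's profit: π = q_{Kora}(272 − 2(q_{Kora} + q_{Largo})) − 35q_{Kora} − 0.5q_{Kora}².
∂π/∂q_{Kora} = 237 − 5q_{Kora} − 2q_{Largo} = 0, so q_{Kora} = 47.4 − 0.4q_{Largo}.
At q_{Largo} = 12: q_{Kora} = 47.4 − 0.4·12 = 42.6.

42.6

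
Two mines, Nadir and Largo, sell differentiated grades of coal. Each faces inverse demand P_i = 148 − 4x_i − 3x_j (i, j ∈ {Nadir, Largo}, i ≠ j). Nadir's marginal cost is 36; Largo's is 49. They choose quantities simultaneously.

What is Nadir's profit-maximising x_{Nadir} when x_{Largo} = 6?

Mine Nadir's profit: π = x_{Nadir}(148 − 4x_{Nadir} − 3x_{Largo}) − 36x_{Nadir}.
∂π/∂x_{Nadir} = 112 − 8x_{Nadir} − 3x_{Largo} = 0 ⇒ x_{Nadir} = 14 − 0.375x_{Largo}.
At x_{Largo} = 6: x_{Nadir} = 14 − 0.375·6 = 11.75.

11.75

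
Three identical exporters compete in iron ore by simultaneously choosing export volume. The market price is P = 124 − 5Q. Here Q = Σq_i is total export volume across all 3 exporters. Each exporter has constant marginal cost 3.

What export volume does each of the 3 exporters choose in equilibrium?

A representative exporter's profit is π_i = q_i(124 − 5Q) − 3q_i, with Q = q_i + Σ_{j≠i} q_j.
First-order condition: 121 − 10q_i − 5Σ_{j≠i} q_j = 0.
Imposing symmetry (q_j = q for all j) turns Σ_{j≠i} q_j into 2q, so 121 = 20q and q = 6.05.

6.05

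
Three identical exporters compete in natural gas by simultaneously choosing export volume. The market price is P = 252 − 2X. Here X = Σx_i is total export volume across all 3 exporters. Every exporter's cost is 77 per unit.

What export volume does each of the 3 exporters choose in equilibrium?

21.875

A representative exporter's profit is π_i = x_i(252 − 2X) − 77x_i, with X = x_i + Σ_{j≠i} x_j.
First-order condition: 175 − 4x_i − 2Σ_{j≠i} x_j = 0.
Imposing symmetry (x_j = x for all j) turns Σ_{j≠i} x_j into 2x, so 175 = 8x and x = 21.875.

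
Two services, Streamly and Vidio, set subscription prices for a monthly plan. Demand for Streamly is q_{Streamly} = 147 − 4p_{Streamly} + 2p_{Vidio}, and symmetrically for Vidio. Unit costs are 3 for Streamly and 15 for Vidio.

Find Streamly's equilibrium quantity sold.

Streamly's profit: π = (p_{Streamly} − 3)(147 − 4p_{Streamly} + 2p_{Vidio}).
∂π/∂p_{Streamly} = 159 − 8p_{Streamly} + 2p_{Vidio} = 0 ⇒ p_{Streamly} = 19.875 + 0.25p_{Vidio}.
Similarly p_{Vidio} = 25.875 + 0.25p_{Streamly}.
Solving the two reaction functions simultaneously: (1 − (0.25)(0.25))p_{Streamly} = 19.875 + 0.25·25.875, so 0.9375p_{Streamly} = 843/32 and p_{Streamly} = 28.1.
Then p_{Vidio} = 25.875 + 0.25·28.1 = 32.9.
q_{Streamly} = 147 − 4·28.1 + 2·32.9 = 100.4.

100.4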